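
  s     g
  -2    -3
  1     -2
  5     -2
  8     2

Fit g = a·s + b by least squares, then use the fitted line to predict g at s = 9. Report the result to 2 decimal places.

ĝ = 1.34

Forming MᵀM = [[94, 12]; [12, 4]] and Mᵀg = [10, -5]ᵀ gives MᵀM·[a, b]ᵀ = Mᵀg.
Determinant 94·4 − 12² = 232.
a = (10·4 − 12·(-5))/232 = 25/58; b = (94·(-5) − 12·10)/232 = -295/116.
At s = 9: ĝ = (25/58)·(9) + (-295/116)·(1) = 155/116.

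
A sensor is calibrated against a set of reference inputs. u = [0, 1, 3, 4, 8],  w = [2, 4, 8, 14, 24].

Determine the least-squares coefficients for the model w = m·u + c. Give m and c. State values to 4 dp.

m = 2.8247, c = 1.3608

Forming AᵀA = [[90, 16]; [16, 5]] and Aᵀw = [276, 52]ᵀ gives AᵀA·[m, c]ᵀ = Aᵀw.
Eliminating c: 5·(row 1) − 16·(row 2) gives 194·m = 5·276 − 16·52 = 548, so m = 274/97.
Then c = (52 − 16·(274/97))/5 = 132/97.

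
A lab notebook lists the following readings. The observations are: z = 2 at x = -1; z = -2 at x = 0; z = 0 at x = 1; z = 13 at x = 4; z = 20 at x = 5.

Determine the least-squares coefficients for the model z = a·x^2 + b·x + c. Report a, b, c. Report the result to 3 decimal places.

MᵀM·[a, b, c]ᵀ = Mᵀz reads: 883·a + 189·b + 43·c = 710;  189·a + 43·b + 9·c = 150;  43·a + 9·b + 5·c = 33.
(Σx^2·x^2 = 883, Σx^2·x = 189, Σx^2 = 43, Σx·x = 43, Σx = 9, Σ1 = 5, Σx^2·z = 710, Σx·z = 150, Σz = 33.)
Inverting the 3×3 Gram matrix, [a, b, c]ᵀ = [1639/1624, -1335/1624, -487/812]ᵀ.

a = 1.009, b = -0.822, c = -0.600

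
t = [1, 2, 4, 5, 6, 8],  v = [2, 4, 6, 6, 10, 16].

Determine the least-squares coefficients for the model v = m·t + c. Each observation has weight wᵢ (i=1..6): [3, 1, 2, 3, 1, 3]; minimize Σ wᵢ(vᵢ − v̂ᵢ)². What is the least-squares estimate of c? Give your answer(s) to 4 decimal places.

c = -0.9723

Normal-equation sums: Σwᵢ·t·t = 342, Σwᵢ·t = 58, Σwᵢ·1 = 13.
And Σwᵢ·t·v = 596, Σwᵢ·v = 98.
Normal equations: [[342, 58]; [58, 13]]·[m, c]ᵀ = [596, 98]ᵀ.
Determinant 342·13 − 58² = 1082.
m = (596·13 − 58·98)/1082 = 1032/541; c = (342·98 − 58·596)/1082 = -526/541.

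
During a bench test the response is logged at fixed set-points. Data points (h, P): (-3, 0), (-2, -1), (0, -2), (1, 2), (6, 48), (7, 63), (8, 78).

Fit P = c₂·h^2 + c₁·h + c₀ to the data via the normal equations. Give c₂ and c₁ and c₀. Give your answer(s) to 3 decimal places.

c₂ = 0.953, c₁ = 2.379, c₀ = -1.106

With design matrix A, AᵀA = [[7891, 1037, 163]; [1037, 163, 17]; [163, 17, 7]] and AᵀP = [9805, 1357, 188]ᵀ.
Inverting the 3×3 Gram matrix, [c₂, c₁, c₀]ᵀ = [48577/50988, 121319/50988, -28195/25494]ᵀ.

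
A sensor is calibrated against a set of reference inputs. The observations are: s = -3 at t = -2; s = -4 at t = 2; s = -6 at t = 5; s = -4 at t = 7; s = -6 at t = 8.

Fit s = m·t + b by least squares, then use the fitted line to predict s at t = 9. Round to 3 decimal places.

Sums needed: Σt·t = 146, Σt = 20, Σ1 = 5.
And Σt·s = -108, Σs = -23.
So MᵀM·[m, b]ᵀ = Mᵀs: [[146, 20]; [20, 5]]·[m, b]ᵀ = [-108, -23]ᵀ.
Determinant 146·5 − 20² = 330.
m = ((-108)·5 − 20·(-23))/330 = -8/33; b = (146·(-23) − 20·(-108))/330 = -599/165.
At t = 9: ŝ = (-8/33)·(9) + (-599/165)·(1) = -959/165.

ŝ = -5.812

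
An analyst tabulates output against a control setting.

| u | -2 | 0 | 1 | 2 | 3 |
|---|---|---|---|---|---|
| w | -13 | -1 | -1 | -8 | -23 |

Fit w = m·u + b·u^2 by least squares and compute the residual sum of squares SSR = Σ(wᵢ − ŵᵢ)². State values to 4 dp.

SSR = 3.7224

Compute the Gram sums: Σu·u = 18, Σu·u^2 = 28, Σu^2·u^2 = 114.
Moment sums: Σu·w = -60, Σu^2·w = -292.
Eliminating b: 114·(row 1) − 28·(row 2) gives 1268·m = 114·(-60) − 28·(-292) = 1336, so m = 334/317.
Then b = ((-292) − 28·(334/317))/114 = -894/317.
Residuals: 123/317, -1, 243/317, 372/317, -247/317; SSR = 1180/317.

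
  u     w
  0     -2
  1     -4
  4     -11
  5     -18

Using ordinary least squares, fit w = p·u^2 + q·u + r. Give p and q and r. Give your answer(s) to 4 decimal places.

Compute the Gram sums: Σu^2·u^2 = 882, Σu^2·u = 190, Σu^2 = 42, Σu·u = 42, Σu = 10, Σ1 = 4.
Moment sums: Σu^2·w = -630, Σu·w = -138, Σw = -35.
XᵀX·[p, q, r]ᵀ = Xᵀw becomes [[882, 190, 42]; [190, 42, 10]; [42, 10, 4]]·[p, q, r]ᵀ = [-630, -138, -35]ᵀ.
Row-reducing yields p = -5/8, q = 21/136, r = -175/68.

p = -0.6250, q = 0.1544, r = -2.5735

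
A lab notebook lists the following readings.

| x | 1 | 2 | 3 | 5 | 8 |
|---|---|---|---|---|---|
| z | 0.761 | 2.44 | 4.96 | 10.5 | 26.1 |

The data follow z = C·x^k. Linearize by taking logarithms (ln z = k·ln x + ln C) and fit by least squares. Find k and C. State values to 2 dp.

Taking logs, ln z = k·ln x + ln C, so regress ln z on ln x.
Σln x = 5.4806, Σ(ln x)² = 8.6018, Σln z = 7.8336, Σln x·ln z = 12.9450.
Normal system: [[8.6018, 5.4806]; [5.4806, 5]]·[k, ln C]ᵀ = [12.9450, 7.8336]ᵀ.
Slope k = (n·Σln x·ln z − Σln x·Σln z)/(n·Σ(ln x)² − (Σln x)²) = (5·12.9450 − 5.4806·7.8336)/12.9714 = 1.67999; ln C = (Σln z − k·Σln x)/n = -0.27477, so C = exp(-0.27477) = 0.75975.

k = 1.68, C = 0.76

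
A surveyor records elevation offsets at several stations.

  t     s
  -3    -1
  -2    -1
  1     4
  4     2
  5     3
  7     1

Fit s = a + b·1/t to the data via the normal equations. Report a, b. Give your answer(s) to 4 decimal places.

Normal-equation sums: Σ1 = 6, Σ1/t = 319/420, Σ1/t·1/t = 261781/176400.
For Xᵀs: Σs = 8, Σ1/t·s = 638/105.
So XᵀX·[a, b]ᵀ = Xᵀs: [[6, 319/420]; [319/420, 261781/176400]]·[a, b]ᵀ = [8, 638/105]ᵀ.
Determinant 6·(261781/176400) − (319/420)² = 58757/7056.
a = (8·(261781/176400) − (319/420)·(638/105))/(58757/7056) = 256032/293785; b = (6·(638/105) − (319/420)·8)/(58757/7056) = 214368/58757.

a = 0.8715, b = 3.6484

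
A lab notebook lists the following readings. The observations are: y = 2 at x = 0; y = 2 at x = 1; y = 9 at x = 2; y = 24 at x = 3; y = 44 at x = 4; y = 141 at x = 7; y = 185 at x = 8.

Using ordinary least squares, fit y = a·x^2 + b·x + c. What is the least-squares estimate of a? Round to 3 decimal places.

The normal system AᵀA·[a, b, c]ᵀ = Aᵀy is [[6851, 955, 143]; [955, 143, 25]; [143, 25, 7]]·[a, b, c]ᵀ = [19707, 2735, 407]ᵀ.
Solving the 3×3 system (Gaussian elimination) gives a = 74591/23961, b = -45340/23961, c = 10434/7987.

a = 3.113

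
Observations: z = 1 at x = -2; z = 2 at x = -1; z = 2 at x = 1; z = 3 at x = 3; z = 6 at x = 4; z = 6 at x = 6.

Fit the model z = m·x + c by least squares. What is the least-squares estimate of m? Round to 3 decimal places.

Entries of AᵀA: Σx·x = 67, Σx = 11, Σ1 = 6.
And Σx·z = 67, Σz = 20.
AᵀA·[m, c]ᵀ = Aᵀz becomes [[67, 11]; [11, 6]]·[m, c]ᵀ = [67, 20]ᵀ.
Eliminating c: 6·(row 1) − 11·(row 2) gives 281·m = 6·67 − 11·20 = 182, so m = 182/281.
Then c = (20 − 11·(182/281))/6 = 603/281.

m = 0.648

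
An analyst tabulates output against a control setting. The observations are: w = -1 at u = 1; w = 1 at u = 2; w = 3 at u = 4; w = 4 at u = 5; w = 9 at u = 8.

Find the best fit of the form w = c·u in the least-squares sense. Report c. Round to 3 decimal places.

c = 0.955

Sums needed: Σu·u = 110.
Right-hand side: Σu·w = 105.
Normal equations: [[110]]·[c]ᵀ = [105]ᵀ.
c = 105/110 = 0.954545.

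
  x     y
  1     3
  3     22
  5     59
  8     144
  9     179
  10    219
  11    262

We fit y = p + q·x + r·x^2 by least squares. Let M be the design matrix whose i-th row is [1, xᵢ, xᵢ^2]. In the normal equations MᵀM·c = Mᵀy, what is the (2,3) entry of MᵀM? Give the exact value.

3725

Row 2 ↔ basis x, column 3 ↔ basis x^2, so (MᵀM)_{2,3} = Σᵢ (x)·(x^2) = (1)·(1) + (3)·(9) + (5)·(25) + (8)·(64) + (9)·(81) + (10)·(100) + (11)·(121) = 3725.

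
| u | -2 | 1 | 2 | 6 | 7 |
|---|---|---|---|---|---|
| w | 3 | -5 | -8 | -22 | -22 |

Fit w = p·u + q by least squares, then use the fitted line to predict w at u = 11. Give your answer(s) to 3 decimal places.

ŵ = -35.011

Entries of XᵀX: Σu·u = 94, Σu = 14, Σ1 = 5.
Moment sums: Σu·w = -313, Σw = -54.
So XᵀX·[p, q]ᵀ = Xᵀw: [[94, 14]; [14, 5]]·[p, q]ᵀ = [-313, -54]ᵀ.
Δ = 94·5 − 14² = 274.
p = ((-313)·5 − 14·(-54))/274 = -809/274; q = (94·(-54) − 14·(-313))/274 = -347/137.
At u = 11: ŵ = (-809/274)·(11) + (-347/137)·(1) = -9593/274.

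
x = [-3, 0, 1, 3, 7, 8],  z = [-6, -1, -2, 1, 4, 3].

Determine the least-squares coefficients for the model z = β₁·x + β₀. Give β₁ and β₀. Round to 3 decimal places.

β₁ = 0.825, β₀ = -2.366

Sums needed: Σx·x = 132, Σx = 16, Σ1 = 6.
Right-hand side: Σx·z = 71, Σz = -1.
So AᵀA·[β₁, β₀]ᵀ = Aᵀz: [[132, 16]; [16, 6]]·[β₁, β₀]ᵀ = [71, -1]ᵀ.
Eliminating β₀: 6·(row 1) − 16·(row 2) gives 536·β₁ = 6·71 − 16·(-1) = 442, so β₁ = 221/268.
Then β₀ = ((-1) − 16·(221/268))/6 = -317/134.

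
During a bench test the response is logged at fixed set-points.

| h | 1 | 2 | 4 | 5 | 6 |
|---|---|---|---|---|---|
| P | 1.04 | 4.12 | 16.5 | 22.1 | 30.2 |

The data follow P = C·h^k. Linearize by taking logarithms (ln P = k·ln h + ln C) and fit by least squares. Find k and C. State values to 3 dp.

k = 1.895, C = 1.079

Let Y = ln P. Fitting Y = k·ln h + ln C by least squares:
XᵀX = [[8.2030, 5.4806]; [5.4806, 5]], rhs = [15.9559, 10.7619]ᵀ  (here Σln h = 5.4806, Σ(ln h)² = 8.2030, Σln P = 10.7619, Σln h·ln P = 15.9559).
Slope k = (n·Σln h·ln P − Σln h·Σln P)/(n·Σ(ln h)² − (Σln h)²) = (5·15.9559 − 5.4806·10.7619)/10.9774 = 1.89457; ln C = (Σln P − k·Σln h)/n = 0.07568, so C = exp(0.07568) = 1.07862.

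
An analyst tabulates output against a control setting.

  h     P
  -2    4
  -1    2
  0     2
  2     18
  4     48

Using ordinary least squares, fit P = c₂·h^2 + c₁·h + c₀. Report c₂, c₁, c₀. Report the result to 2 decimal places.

c₂ = 1.99, c₁ = 3.36, c₀ = 2.83

Normal-equation sums: Σh^2·h^2 = 289, Σh^2·h = 63, Σh^2 = 25, Σh·h = 25, Σh = 3, Σ1 = 5.
And Σh^2·P = 858, Σh·P = 218, ΣP = 74.
Inverting the 3×3 Gram matrix, [c₂, c₁, c₀]ᵀ = [934/469, 1577/469, 1325/469]ᵀ.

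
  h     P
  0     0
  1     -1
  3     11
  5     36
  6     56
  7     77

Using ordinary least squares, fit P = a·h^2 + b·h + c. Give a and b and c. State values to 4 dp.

Setting ∂/∂a … = 0 gives: 4404·a + 712·b + 120·c = 6787;  712·a + 120·b + 22·c = 1087;  120·a + 22·b + 6·c = 179.
Inverting the 3×3 Gram matrix, [a, b, c]ᵀ = [13501/7260, -1156/605, -1283/3630]ᵀ.

a = 1.8596, b = -1.9107, c = -0.3534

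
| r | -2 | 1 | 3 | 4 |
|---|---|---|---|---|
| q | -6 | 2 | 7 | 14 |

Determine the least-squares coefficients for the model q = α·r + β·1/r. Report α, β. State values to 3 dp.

Sums needed: Σr·r = 30, Σr·1/r = 4, Σ1/r·1/r = 205/144.
Moment sums: Σr·q = 91, Σ1/r·q = 65/6.
Normal equations: [[30, 4]; [4, 205/144]]·[α, β]ᵀ = [91, 65/6]ᵀ.
Δ = 30·(205/144) − 4² = 641/24.
α = (91·(205/144) − 4·(65/6))/(641/24) = 12415/3846; β = (30·(65/6) − 4·91)/(641/24) = -936/641.

α = 3.228, β = -1.460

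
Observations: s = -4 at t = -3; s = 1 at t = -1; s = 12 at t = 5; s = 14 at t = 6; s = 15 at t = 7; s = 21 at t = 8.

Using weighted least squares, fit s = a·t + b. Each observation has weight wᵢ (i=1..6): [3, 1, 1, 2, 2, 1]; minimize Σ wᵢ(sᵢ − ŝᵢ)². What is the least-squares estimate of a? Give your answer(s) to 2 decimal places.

a = 2.02

From the data, Σwᵢ·t·t = 287, Σwᵢ·t = 29, Σwᵢ·1 = 10.
Moment sums: Σwᵢ·t·s = 641, Σwᵢ·s = 80.
Determinant 287·10 − 29² = 2029.
a = (641·10 − 29·80)/2029 = 4090/2029; b = (287·80 − 29·641)/2029 = 4371/2029.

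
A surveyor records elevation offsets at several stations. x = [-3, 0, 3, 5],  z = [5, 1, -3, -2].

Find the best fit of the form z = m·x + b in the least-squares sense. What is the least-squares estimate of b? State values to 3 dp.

b = 1.449

Normal-equation sums: Σx·x = 43, Σx = 5, Σ1 = 4.
And Σx·z = -34, Σz = 1.
Normal equations: [[43, 5]; [5, 4]]·[m, b]ᵀ = [-34, 1]ᵀ.
det = 43·4 − 5² = 147.
m = ((-34)·4 − 5·1)/147 = -47/49; b = (43·1 − 5·(-34))/147 = 71/49.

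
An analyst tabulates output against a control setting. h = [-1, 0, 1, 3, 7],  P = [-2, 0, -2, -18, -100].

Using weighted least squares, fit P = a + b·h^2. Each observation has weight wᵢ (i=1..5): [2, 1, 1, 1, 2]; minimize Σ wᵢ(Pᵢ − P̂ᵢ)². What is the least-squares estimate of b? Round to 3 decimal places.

b = -2.042

Normal-equation sums: Σwᵢ·1 = 7, Σwᵢ·h^2 = 110, Σwᵢ·h^2·h^2 = 4886.
Moment sums: Σwᵢ·P = -224, Σwᵢ·h^2·P = -9968.
XᵀWX·[a, b]ᵀ = XᵀWP becomes [[7, 110]; [110, 4886]]·[a, b]ᵀ = [-224, -9968]ᵀ.
Eliminating b: 4886·(row 1) − 110·(row 2) gives 22102·a = 4886·(-224) − 110·(-9968) = 2016, so a = 1008/11051.
Then b = ((-9968) − 110·(1008/11051))/4886 = -22568/11051.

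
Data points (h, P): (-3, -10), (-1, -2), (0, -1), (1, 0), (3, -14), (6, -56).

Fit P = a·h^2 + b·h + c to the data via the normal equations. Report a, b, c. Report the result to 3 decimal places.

Sums needed: Σh^2·h^2 = 1460, Σh^2·h = 216, Σh^2 = 56, Σh·h = 56, Σh = 6, Σ1 = 6.
Right-hand side: Σh^2·P = -2234, Σh·P = -346, ΣP = -83.
XᵀX·[a, b, c]ᵀ = XᵀP becomes [[1460, 216, 56]; [216, 56, 6]; [56, 6, 6]]·[a, b, c]ᵀ = [-2234, -346, -83]ᵀ.
Inverting the 3×3 Gram matrix, [a, b, c]ᵀ = [-4633/3190, -9769/15950, 2667/7975]ᵀ.

a = -1.452, b = -0.612, c = 0.334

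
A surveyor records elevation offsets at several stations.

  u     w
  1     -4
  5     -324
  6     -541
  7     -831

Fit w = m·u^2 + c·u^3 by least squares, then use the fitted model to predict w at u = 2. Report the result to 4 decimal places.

The normal equations are: 4323·m + 27709·c = -68299;  27709·m + 179931·c = -442393.
(Σu^2·u^2 = 4323, Σu^2·u^3 = 27709, Σu^3·u^3 = 179931, Σu^2·w = -68299, Σu^3·w = -442393.)
Determinant 4323·179931 − 27709² = 10053032.
m = ((-68299)·179931 − 27709·(-442393))/10053032 = -700903/228478; c = (4323·(-442393) − 27709·(-68299))/10053032 = -453817/228478.
At u = 2: ŵ = (-700903/228478)·(4) + (-453817/228478)·(8) = -3217074/114239.

ŵ = -28.1609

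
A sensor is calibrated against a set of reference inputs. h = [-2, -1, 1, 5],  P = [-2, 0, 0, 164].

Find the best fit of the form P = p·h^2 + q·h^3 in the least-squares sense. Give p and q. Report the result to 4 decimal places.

Compute the Gram sums: Σh^2·h^2 = 643, Σh^2·h^3 = 3093, Σh^3·h^3 = 15691.
Right-hand side: Σh^2·P = 4092, Σh^3·P = 20516.
Δ = 643·15691 − 3093² = 522664.
p = (4092·15691 − 3093·20516)/522664 = 93948/65333; q = (643·20516 − 3093·4092)/522664 = 66904/65333.

p = 1.4380, q = 1.0240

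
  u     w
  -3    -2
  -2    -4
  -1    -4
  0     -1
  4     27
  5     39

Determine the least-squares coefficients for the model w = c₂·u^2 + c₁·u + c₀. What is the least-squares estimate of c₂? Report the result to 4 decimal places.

XᵀX·[c₂, c₁, c₀]ᵀ = Xᵀw reads: 979·c₂ + 153·c₁ + 55·c₀ = 1369;  153·c₂ + 55·c₁ + 3·c₀ = 321;  55·c₂ + 3·c₁ + 6·c₀ = 55.
Inverting the 3×3 Gram matrix, [c₂, c₁, c₀]ᵀ = [28303/28960, 92481/28960, -20109/14480]ᵀ.

c₂ = 0.9773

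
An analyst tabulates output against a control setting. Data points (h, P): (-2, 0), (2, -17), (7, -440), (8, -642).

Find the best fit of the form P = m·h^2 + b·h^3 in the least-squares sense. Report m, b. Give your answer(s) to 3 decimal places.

Sums needed: Σh^2·h^2 = 6529, Σh^2·h^3 = 49575, Σh^3·h^3 = 379921.
Right-hand side: Σh^2·P = -62716, Σh^3·P = -479760.
Eliminating b: 379921·(row 1) − 49575·(row 2) gives 22823584·m = 379921·(-62716) − 49575·(-479760) = -43023436, so m = -10755859/5705896.
Then b = ((-479760) − 49575·(-10755859/5705896))/379921 = -5801835/5705896.

m = -1.885, b = -1.017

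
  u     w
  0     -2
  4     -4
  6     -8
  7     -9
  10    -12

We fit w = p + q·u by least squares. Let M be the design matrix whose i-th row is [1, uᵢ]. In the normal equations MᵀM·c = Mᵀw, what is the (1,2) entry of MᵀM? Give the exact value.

Row 1 ↔ basis 1, column 2 ↔ basis u, so (MᵀM)_{1,2} = Σᵢ u = (1)·(0) + (1)·(4) + (1)·(6) + (1)·(7) + (1)·(10) = 27.

27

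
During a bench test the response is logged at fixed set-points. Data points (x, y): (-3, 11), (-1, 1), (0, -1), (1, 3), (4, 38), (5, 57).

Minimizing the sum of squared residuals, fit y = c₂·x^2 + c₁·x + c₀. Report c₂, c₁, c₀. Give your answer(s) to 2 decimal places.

Sums needed: Σx^2·x^2 = 964, Σx^2·x = 162, Σx^2 = 52, Σx·x = 52, Σx = 6, Σ1 = 6.
Right-hand side: Σx^2·y = 2136, Σx·y = 406, Σy = 109.
Inverting the 3×3 Gram matrix, [c₂, c₁, c₀]ᵀ = [33197/17270, 292/157, -6089/17270]ᵀ.

c₂ = 1.92, c₁ = 1.86, c₀ = -0.35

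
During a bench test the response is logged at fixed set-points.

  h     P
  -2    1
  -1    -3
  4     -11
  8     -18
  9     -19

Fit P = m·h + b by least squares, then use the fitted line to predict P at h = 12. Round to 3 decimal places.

XᵀX·[m, b]ᵀ = XᵀP reads: 166·m + 18·b = -358;  18·m + 5·b = -50.
Determinant 166·5 − 18² = 506.
m = ((-358)·5 − 18·(-50))/506 = -445/253; b = (166·(-50) − 18·(-358))/506 = -928/253.
At h = 12: P̂ = (-445/253)·(12) + (-928/253)·(1) = -6268/253.

P̂ = -24.775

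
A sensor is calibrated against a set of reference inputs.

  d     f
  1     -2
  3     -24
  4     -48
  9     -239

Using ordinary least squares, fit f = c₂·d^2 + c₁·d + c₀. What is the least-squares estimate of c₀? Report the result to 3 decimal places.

Normal-equation sums: Σd^2·d^2 = 6899, Σd^2·d = 821, Σd^2 = 107, Σd·d = 107, Σd = 17, Σ1 = 4.
Right-hand side: Σd^2·f = -20345, Σd·f = -2417, Σf = -313.
AᵀA·[c₂, c₁, c₀]ᵀ = Aᵀf becomes [[6899, 821, 107]; [821, 107, 17]; [107, 17, 4]]·[c₂, c₁, c₀]ᵀ = [-20345, -2417, -313]ᵀ.
Solving the 3×3 system (Gaussian elimination) gives c₂ = -4003/1364, c₁ = -467/1364, c₀ = 53/31.

c₀ = 1.710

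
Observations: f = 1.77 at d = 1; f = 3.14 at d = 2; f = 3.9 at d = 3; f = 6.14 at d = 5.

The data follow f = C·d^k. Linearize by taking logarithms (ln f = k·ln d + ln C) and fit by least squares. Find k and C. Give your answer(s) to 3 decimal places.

k = 0.758, C = 1.783

Linearized form: ln f = k·ln d + ln C. From the 4 transformed points,
XᵀX = [[4.2777, 3.4012]; [3.4012, 4]], rhs = [5.2091, 4.8910]ᵀ  (here Σln d = 3.4012, Σ(ln d)² = 4.2777, Σln f = 4.8910, Σln d·ln f = 5.2091).
Slope k = (n·Σln d·ln f − Σln d·Σln f)/(n·Σ(ln d)² − (Σln d)²) = (4·5.2091 − 3.4012·4.8910)/5.5426 = 0.75800; ln C = (Σln f − k·Σln d)/n = 0.57822, so C = exp(0.57822) = 1.78287.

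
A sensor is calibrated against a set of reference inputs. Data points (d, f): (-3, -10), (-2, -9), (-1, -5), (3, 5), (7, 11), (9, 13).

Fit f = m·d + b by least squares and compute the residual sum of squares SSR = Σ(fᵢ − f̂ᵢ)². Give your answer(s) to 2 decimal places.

SSR = 11.48

Sums needed: Σd·d = 153, Σd = 13, Σ1 = 6.
Right-hand side: Σd·f = 262, Σf = 5.
Normal equations: [[153, 13]; [13, 6]]·[m, b]ᵀ = [262, 5]ᵀ.
Δ = 153·6 − 13² = 749.
m = (262·6 − 13·5)/749 = 1507/749; b = (153·5 − 13·262)/749 = -2641/749.
Residuals: -328/749, -1086/749, 403/749, 1865/749, 331/749, -1185/749; SSR = 8600/749.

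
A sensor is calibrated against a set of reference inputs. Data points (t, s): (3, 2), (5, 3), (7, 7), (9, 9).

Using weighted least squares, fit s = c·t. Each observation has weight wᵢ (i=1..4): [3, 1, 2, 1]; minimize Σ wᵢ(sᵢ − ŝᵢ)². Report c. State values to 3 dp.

Sums needed: Σwᵢ·t·t = 231.
Moment sums: Σwᵢ·t·s = 212.
So AᵀWA·[c]ᵀ = AᵀWs: [[231]]·[c]ᵀ = [212]ᵀ.
c = 212/231 = 0.917749.

c = 0.918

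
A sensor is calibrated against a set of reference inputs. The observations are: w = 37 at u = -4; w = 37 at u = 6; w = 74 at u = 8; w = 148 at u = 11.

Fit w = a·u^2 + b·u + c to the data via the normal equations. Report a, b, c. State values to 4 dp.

Sums needed: Σu^2·u^2 = 20289, Σu^2·u = 1995, Σu^2 = 237, Σu·u = 237, Σu = 21, Σ1 = 4.
For Mᵀw: Σu^2·w = 24568, Σu·w = 2294, Σw = 296.
Row-reducing yields a = 1147/780, b = -29119/10140, c = 3293/1690.

a = 1.4705, b = -2.8717, c = 1.9485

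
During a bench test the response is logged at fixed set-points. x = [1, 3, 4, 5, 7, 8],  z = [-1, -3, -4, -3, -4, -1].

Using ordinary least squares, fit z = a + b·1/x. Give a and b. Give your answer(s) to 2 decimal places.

a = -3.40, b = 2.14

AᵀA·[a, b]ᵀ = Aᵀz reads: 6·a + (1723/840)·b = -16;  (1723/840)·a + (881749/705600)·b = -1203/280.
(Σ1 = 6, Σ1/x = 1723/840, Σ1/x·1/x = 881749/705600, Σz = -16, Σ1/x·z = -1203/280.)
Eliminating b: (881749/705600)·(row 1) − (1723/840)·(row 2) gives (464353/141120)·a = (881749/705600)·(-16) − (1723/840)·(-1203/280) = -7889677/705600, so a = -7889677/2321765.
Then b = ((-1203/280) − (1723/840)·(-7889677/2321765))/(881749/705600) = 993552/464353.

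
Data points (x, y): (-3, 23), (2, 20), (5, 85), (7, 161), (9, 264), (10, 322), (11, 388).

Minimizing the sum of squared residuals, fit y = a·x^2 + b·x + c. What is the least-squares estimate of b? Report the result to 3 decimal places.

b = 1.798

From the data, Σx^2·x^2 = 34325, Σx^2·x = 3509, Σx^2 = 389, Σx·x = 389, Σx = 41, Σ1 = 7.
And Σx^2·y = 110833, Σx·y = 11387, Σy = 1263.
Inverting the 3×3 Gram matrix, [a, b, c]ᵀ = [1997123/660324, 1187131/660324, 200857/110054]ᵀ.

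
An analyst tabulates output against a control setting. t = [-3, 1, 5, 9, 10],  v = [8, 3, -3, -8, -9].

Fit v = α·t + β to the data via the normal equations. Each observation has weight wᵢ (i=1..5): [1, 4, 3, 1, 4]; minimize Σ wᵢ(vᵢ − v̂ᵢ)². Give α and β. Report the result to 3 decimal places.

Setting ∂/∂α … = 0 gives: 569·α + 65·β = -489;  65·α + 13·β = -33.
(Σwᵢ·t·t = 569, Σwᵢ·t = 65, Σwᵢ·1 = 13, Σwᵢ·t·v = -489, Σwᵢ·v = -33.)
Δ = 569·13 − 65² = 3172.
α = ((-489)·13 − 65·(-33))/3172 = -81/61; β = (569·(-33) − 65·(-489))/3172 = 3252/793.

α = -1.328, β = 4.101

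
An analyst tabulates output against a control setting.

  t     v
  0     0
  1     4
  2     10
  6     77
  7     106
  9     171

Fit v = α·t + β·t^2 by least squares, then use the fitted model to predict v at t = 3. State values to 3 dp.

Sums needed: Σt·t = 171, Σt·t^2 = 1297, Σt^2·t^2 = 10275.
Right-hand side: Σt·v = 2767, Σt^2·v = 21861.
Normal equations: [[171, 1297]; [1297, 10275]]·[α, β]ᵀ = [2767, 21861]ᵀ.
Δ = 171·10275 − 1297² = 74816.
α = (2767·10275 − 1297·21861)/74816 = 9651/9352; β = (171·21861 − 1297·2767)/74816 = 18679/9352.
At t = 3: v̂ = (9651/9352)·(3) + (18679/9352)·(9) = 3519/167.

v̂ = 21.072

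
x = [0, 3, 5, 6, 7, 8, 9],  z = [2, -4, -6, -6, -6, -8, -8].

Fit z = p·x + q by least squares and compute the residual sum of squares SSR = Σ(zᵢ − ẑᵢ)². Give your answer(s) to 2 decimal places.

Normal-equation sums: Σx·x = 264, Σx = 38, Σ1 = 7.
Right-hand side: Σx·z = -256, Σz = -36.
Δ = 264·7 − 38² = 404.
p = ((-256)·7 − 38·(-36))/404 = -106/101; q = (264·(-36) − 38·(-256))/404 = 56/101.
Residuals: 146/101, -142/101, -132/101, -26/101, 80/101, -16/101, 90/101; SSR = 736/101.

SSR = 7.29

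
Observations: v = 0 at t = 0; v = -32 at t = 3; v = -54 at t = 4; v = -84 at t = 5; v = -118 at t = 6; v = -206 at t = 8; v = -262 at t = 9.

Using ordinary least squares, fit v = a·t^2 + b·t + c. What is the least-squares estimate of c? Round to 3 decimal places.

From the data, Σt^2·t^2 = 12915, Σt^2·t = 1673, Σt^2 = 231, Σt·t = 231, Σt = 35, Σ1 = 7.
Moment sums: Σt^2·v = -41906, Σt·v = -5446, Σv = -756.
Normal equations: [[12915, 1673, 231]; [1673, 231, 35]; [231, 35, 7]]·[a, b, c]ᵀ = [-41906, -5446, -756]ᵀ.
Row-reducing yields a = -3095/1001, b = -1151/1001, c = -218/1001.

c = -0.218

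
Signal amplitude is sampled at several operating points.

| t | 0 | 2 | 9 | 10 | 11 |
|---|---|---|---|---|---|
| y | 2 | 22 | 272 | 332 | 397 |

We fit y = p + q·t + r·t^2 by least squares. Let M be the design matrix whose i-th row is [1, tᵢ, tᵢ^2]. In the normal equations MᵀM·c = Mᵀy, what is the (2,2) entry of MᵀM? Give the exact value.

Row 2 ↔ basis t, column 2 ↔ basis t, so (MᵀM)_{2,2} = Σᵢ (t)·(t) = (0)·(0) + (2)·(2) + (9)·(9) + (10)·(10) + (11)·(11) = 306.

306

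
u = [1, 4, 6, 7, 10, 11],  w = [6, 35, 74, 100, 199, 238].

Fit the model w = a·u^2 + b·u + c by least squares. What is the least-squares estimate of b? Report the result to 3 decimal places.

Compute the Gram sums: Σu^2·u^2 = 28595, Σu^2·u = 2955, Σu^2 = 323, Σu·u = 323, Σu = 39, Σ1 = 6.
For Xᵀw: Σu^2·w = 56828, Σu·w = 5898, Σw = 652.
Inverting the 3×3 Gram matrix, [a, b, c]ᵀ = [270037/140984, 43407/140984, 125281/35246]ᵀ.

b = 0.308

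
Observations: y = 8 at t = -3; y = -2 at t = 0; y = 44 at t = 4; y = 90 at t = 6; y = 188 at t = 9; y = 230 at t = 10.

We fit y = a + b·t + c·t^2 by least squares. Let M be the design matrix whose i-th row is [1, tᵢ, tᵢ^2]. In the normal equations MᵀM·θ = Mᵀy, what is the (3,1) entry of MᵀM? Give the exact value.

242

Row 3 ↔ basis t^2, column 1 ↔ basis 1, so (MᵀM)_{3,1} = Σᵢ t^2 = (9)·(1) + (0)·(1) + (16)·(1) + (36)·(1) + (81)·(1) + (100)·(1) = 242.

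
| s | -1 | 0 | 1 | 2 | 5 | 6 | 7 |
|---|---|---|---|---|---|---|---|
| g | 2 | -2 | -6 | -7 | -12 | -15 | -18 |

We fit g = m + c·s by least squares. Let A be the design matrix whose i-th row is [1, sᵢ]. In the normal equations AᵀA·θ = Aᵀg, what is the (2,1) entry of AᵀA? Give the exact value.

Row 2 ↔ basis s, column 1 ↔ basis 1, so (AᵀA)_{2,1} = Σᵢ s = (-1)·(1) + (0)·(1) + (1)·(1) + (2)·(1) + (5)·(1) + (6)·(1) + (7)·(1) = 20.

20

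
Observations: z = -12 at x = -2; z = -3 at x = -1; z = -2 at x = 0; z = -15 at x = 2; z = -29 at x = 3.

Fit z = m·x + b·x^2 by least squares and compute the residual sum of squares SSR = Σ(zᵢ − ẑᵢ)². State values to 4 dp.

Normal-equation sums: Σx·x = 18, Σx·x^2 = 26, Σx^2·x^2 = 114.
For Aᵀz: Σx·z = -90, Σx^2·z = -372.
Eliminating b: 114·(row 1) − 26·(row 2) gives 1376·m = 114·(-90) − 26·(-372) = -588, so m = -147/344.
Then b = ((-372) − 26·(-147/344))/114 = -1089/344.
Residuals: -33/172, -45/172, -2, -255/172, 133/172; SSR = 1187/172.

SSR = 6.9012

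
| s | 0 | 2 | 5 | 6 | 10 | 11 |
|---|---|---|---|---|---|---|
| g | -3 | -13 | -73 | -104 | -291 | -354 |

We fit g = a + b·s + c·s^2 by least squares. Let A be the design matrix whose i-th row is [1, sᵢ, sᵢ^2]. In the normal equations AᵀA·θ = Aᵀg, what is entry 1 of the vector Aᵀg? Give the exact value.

Entry 1 ↔ basis 1, so (Aᵀg)_{1} = Σᵢ gᵢ = (1)·(-3) + (1)·(-13) + (1)·(-73) + (1)·(-104) + (1)·(-291) + (1)·(-354) = -838.

-838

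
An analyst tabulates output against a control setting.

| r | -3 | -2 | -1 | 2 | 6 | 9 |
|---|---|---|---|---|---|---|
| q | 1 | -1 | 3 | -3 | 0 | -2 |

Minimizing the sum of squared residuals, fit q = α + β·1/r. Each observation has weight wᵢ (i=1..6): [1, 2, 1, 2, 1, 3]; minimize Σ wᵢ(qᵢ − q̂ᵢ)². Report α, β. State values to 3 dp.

α = -1.270, β = -3.244

The normal equations are: 10·α + (-5/6)·β = -10;  (-5/6)·α + (235/108)·β = -6.
(Σwᵢ·1 = 10, Σwᵢ·1/r = -5/6, Σwᵢ·1/r·1/r = 235/108, Σwᵢ·q = -10, Σwᵢ·1/r·q = -6.)
Determinant 10·(235/108) − (-5/6)² = 2275/108.
α = ((-10)·(235/108) − (-5/6)·(-6))/(2275/108) = -578/455; β = (10·(-6) − (-5/6)·(-10))/(2275/108) = -1476/455.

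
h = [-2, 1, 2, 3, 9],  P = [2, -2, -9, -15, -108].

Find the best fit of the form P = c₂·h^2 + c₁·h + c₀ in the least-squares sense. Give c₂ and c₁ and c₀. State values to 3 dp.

Sums needed: Σh^2·h^2 = 6675, Σh^2·h = 757, Σh^2 = 99, Σh·h = 99, Σh = 13, Σ1 = 5.
Moment sums: Σh^2·P = -8913, Σh·P = -1041, ΣP = -132.
Solving the 3×3 system (Gaussian elimination) gives c₂ = -77625/72256, c₁ = -178509/72256, c₀ = 23385/18064.

c₂ = -1.074, c₁ = -2.471, c₀ = 1.295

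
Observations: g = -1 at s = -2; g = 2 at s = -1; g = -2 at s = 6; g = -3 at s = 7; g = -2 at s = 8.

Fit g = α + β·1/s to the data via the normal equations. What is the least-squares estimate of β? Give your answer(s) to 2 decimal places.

β = -3.49

Sums needed: Σ1 = 5, Σ1/s = -179/168, Σ1/s·1/s = 37081/28224.
Moment sums: Σg = -6, Σ1/s·g = -211/84.
Determinant 5·(37081/28224) − (-179/168)² = 38341/7056.
α = ((-6)·(37081/28224) − (-179/168)·(-211/84))/(38341/7056) = -74506/38341; β = (5·(-211/84) − (-179/168)·(-6))/(38341/7056) = -133728/38341.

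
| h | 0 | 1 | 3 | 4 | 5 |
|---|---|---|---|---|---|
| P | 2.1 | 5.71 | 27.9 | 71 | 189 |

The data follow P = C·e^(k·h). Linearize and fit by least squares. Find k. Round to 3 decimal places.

Linearized form: ln P = k·h + ln C. From the 5 transformed points,
Over the data: Σh = 13.0000, Σ(h)² = 51.0000, Σln P = 15.3172, Σh·ln P = 54.9876.
Normal system: [[51.0000, 13.0000]; [13.0000, 5]]·[k, ln C]ᵀ = [54.9876, 15.3172]ᵀ.
Δ = 51.0000·5 − (13.0000)² = 86.0000; k = (54.9876·5 − 13.0000·15.3172)/86.0000 = 0.88156, ln C = (51.0000·15.3172 − 13.0000·54.9876)/86.0000 = 0.77139.

k = 0.882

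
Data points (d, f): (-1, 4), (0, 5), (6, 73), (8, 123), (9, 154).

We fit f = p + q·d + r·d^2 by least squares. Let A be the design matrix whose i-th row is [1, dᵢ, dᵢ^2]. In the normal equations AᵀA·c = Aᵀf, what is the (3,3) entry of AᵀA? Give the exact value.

Row 3 ↔ basis d^2, column 3 ↔ basis d^2, so (AᵀA)_{3,3} = Σᵢ (d^2)·(d^2) = (1)·(1) + (0)·(0) + (36)·(36) + (64)·(64) + (81)·(81) = 11954.

11954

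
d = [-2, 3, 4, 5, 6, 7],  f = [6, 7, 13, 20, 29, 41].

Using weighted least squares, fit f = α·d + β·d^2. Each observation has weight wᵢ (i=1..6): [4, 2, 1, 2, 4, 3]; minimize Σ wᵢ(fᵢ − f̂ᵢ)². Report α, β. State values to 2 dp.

Normal-equation sums: Σwᵢ·d·d = 391, Σwᵢ·d·d^2 = 2229, Σwᵢ·d^2·d^2 = 14119.
Moment sums: Σwᵢ·d·f = 1803, Σwᵢ·d^2·f = 11633.
Δ = 391·14119 − 2229² = 552088.
α = (1803·14119 − 2229·11633)/552088 = -59175/69011; β = (391·11633 − 2229·1803)/552088 = 66202/69011.

α = -0.86, β = 0.96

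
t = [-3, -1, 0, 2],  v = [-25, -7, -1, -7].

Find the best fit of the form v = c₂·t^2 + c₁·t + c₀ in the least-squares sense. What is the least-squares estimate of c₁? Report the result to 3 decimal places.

c₁ = 1.692

Forming XᵀX = [[98, -20, 14]; [-20, 14, -2]; [14, -2, 4]] and Xᵀv = [-260, 68, -40]ᵀ gives XᵀX·[c₂, c₁, c₀]ᵀ = Xᵀv.
Inverting the 3×3 Gram matrix, [c₂, c₁, c₀]ᵀ = [-2, 22/13, -28/13]ᵀ.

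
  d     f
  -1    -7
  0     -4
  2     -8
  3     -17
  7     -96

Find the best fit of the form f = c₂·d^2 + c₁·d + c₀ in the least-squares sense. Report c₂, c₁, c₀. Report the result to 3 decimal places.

c₂ = -2.161, c₁ = 1.896, c₀ = -3.344

AᵀA·[c₂, c₁, c₀]ᵀ = Aᵀf reads: 2499·c₂ + 377·c₁ + 63·c₀ = -4896;  377·c₂ + 63·c₁ + 11·c₀ = -732;  63·c₂ + 11·c₁ + 5·c₀ = -132.
(Σd^2·d^2 = 2499, Σd^2·d = 377, Σd^2 = 63, Σd·d = 63, Σd = 11, Σ1 = 5, Σd^2·f = -4896, Σd·f = -732, Σf = -132.)
Solving the 3×3 system (Gaussian elimination) gives c₂ = -25194/11659, c₁ = 22104/11659, c₀ = -438/131.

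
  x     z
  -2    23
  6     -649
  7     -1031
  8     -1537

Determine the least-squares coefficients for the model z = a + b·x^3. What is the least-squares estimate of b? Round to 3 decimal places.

b = -3.001

Forming MᵀM = [[4, 1063]; [1063, 426513]] and Mᵀz = [-3194, -1280945]ᵀ gives MᵀM·[a, b]ᵀ = Mᵀz.
Eliminating b: 426513·(row 1) − 1063·(row 2) gives 576083·a = 426513·(-3194) − 1063·(-1280945) = -637987, so a = -637987/576083.
Then b = ((-1280945) − 1063·(-637987/576083))/426513 = -1728558/576083.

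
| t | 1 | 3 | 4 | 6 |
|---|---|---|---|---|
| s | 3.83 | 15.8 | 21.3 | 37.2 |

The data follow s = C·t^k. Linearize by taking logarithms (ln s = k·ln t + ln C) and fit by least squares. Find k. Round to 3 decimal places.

k = 1.261

Let Y = ln s. Fitting Y = k·ln t + ln C by least squares:
Over the data: Σln t = 4.2767, Σ(ln t)² = 6.3392, Σln s = 10.7779, Σln t·ln s = 13.7520.
Normal system: [[6.3392, 4.2767]; [4.2767, 4]]·[k, ln C]ᵀ = [13.7520, 10.7779]ᵀ.
Δ = 6.3392·4 − (4.2767)² = 7.0668; k = (13.7520·4 − 4.2767·10.7779)/7.0668 = 1.26148, ln C = (6.3392·10.7779 − 4.2767·13.7520)/7.0668 = 1.34574.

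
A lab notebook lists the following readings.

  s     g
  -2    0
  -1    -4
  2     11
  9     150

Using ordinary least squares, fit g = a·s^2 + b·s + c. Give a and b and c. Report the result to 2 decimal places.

a = 1.55, b = 2.86, c = -1.39

Normal-equation sums: Σs^2·s^2 = 6594, Σs^2·s = 728, Σs^2 = 90, Σs·s = 90, Σs = 8, Σ1 = 4.
And Σs^2·g = 12190, Σs·g = 1376, Σg = 157.
Inverting the 3×3 Gram matrix, [a, b, c]ᵀ = [58679/37802, 53984/18901, -52485/37802]ᵀ.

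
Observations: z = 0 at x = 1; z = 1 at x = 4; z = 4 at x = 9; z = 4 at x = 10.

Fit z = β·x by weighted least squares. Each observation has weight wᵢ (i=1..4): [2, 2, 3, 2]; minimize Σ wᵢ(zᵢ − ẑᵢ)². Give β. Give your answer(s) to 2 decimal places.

β = 0.41

Forming MᵀWM = [[477]] and MᵀWz = [196]ᵀ gives MᵀWM·[β]ᵀ = MᵀWz.
β = 196/477 = 0.410901.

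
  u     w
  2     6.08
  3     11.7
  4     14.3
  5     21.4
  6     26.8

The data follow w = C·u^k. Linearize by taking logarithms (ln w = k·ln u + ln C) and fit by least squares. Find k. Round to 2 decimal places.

Linearized form: ln w = k·ln u + ln C. From the 5 transformed points,
Σln u = 6.5793, Σ(ln u)² = 9.4099, Σln w = 13.2766, Σln u·ln w = 18.4635.
Equations: 9.4099·k + 6.5793·ln C = 18.4635;  6.5793·k + 5·ln C = 13.2766.
Δ = 9.4099·5 − (6.5793)² = 3.7630; k = (18.4635·5 − 6.5793·13.2766)/3.7630 = 1.32004, ln C = (9.4099·13.2766 − 6.5793·18.4635)/3.7630 = 0.91836.

k = 1.32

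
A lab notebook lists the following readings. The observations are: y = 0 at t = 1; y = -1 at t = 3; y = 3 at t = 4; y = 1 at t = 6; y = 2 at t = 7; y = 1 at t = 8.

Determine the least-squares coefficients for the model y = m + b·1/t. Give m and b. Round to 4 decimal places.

The normal equations are: 6·m + (113/56)·b = 6;  (113/56)·m + (34925/28224)·b = 167/168.
(Σ1 = 6, Σ1/t = 113/56, Σ1/t·1/t = 34925/28224, Σy = 6, Σ1/t·y = 167/168.)
det = 6·(34925/28224) − (113/56)² = 31543/9408.
m = (6·(34925/28224) − (113/56)·(167/168))/(31543/9408) = 50979/31543; b = (6·(167/168) − (113/56)·6)/(31543/9408) = -57792/31543.

m = 1.6162, b = -1.8322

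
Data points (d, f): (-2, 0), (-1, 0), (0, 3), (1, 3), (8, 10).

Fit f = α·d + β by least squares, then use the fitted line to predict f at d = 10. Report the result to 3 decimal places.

f̂ = 12.140

With design matrix M, MᵀM = [[70, 6]; [6, 5]] and Mᵀf = [83, 16]ᵀ.
Eliminating β: 5·(row 1) − 6·(row 2) gives 314·α = 5·83 − 6·16 = 319, so α = 319/314.
Then β = (16 − 6·(319/314))/5 = 311/157.
At d = 10: f̂ = (319/314)·(10) + (311/157)·(1) = 1906/157.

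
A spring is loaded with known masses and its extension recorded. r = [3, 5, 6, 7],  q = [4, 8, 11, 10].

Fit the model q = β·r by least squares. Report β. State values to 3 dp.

From the data, Σr·r = 119.
For Xᵀq: Σr·q = 188.
Hence β = 188 / 119 ≈ 1.57983.

β = 1.580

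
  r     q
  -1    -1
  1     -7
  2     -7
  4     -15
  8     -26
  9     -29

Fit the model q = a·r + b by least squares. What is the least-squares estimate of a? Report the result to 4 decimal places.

a = -2.8309

Forming MᵀM = [[167, 23]; [23, 6]] and Mᵀq = [-549, -85]ᵀ gives MᵀM·[a, b]ᵀ = Mᵀq.
Determinant 167·6 − 23² = 473.
a = ((-549)·6 − 23·(-85))/473 = -1339/473; b = (167·(-85) − 23·(-549))/473 = -1568/473.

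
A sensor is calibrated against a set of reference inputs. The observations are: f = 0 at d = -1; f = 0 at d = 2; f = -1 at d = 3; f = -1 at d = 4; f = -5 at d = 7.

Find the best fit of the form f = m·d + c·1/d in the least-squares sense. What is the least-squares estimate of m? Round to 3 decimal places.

m = -0.608

The normal equations are: 79·m + 5·c = -42;  5·m + (10189/7056)·c = -109/84.
(Σd·d = 79, Σd·1/d = 5, Σ1/d·1/d = 10189/7056, Σd·f = -42, Σ1/d·f = -109/84.)
Eliminating c: (10189/7056)·(row 1) − 5·(row 2) gives (628531/7056)·m = (10189/7056)·(-42) − 5·(-109/84) = -3033/56, so m = -382158/628531.
Then c = ((-109/84) − 5·(-382158/628531))/(10189/7056) = 758436/628531.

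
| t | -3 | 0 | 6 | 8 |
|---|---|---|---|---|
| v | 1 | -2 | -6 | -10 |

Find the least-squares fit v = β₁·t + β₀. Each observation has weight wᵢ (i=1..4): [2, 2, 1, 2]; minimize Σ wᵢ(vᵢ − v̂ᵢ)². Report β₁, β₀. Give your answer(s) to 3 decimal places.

Entries of AᵀWA: Σwᵢ·t·t = 182, Σwᵢ·t = 16, Σwᵢ·1 = 7.
And Σwᵢ·t·v = -202, Σwᵢ·v = -28.
AᵀWA·[β₁, β₀]ᵀ = AᵀWv becomes [[182, 16]; [16, 7]]·[β₁, β₀]ᵀ = [-202, -28]ᵀ.
det = 182·7 − 16² = 1018.
β₁ = ((-202)·7 − 16·(-28))/1018 = -483/509; β₀ = (182·(-28) − 16·(-202))/1018 = -932/509.

β₁ = -0.949, β₀ = -1.831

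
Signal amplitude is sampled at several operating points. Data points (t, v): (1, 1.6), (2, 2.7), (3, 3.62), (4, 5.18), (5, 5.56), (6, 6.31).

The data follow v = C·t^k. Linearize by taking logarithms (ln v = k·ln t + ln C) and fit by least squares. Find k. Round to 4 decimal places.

Taking logs, ln v = k·ln t + ln C, so regress ln v on ln t.
Σln t = 6.5793, Σ(ln t)² = 9.4099, Σln v = 7.9523, Σln t·ln v = 10.4438.
Normal system: [[9.4099, 6.5793]; [6.5793, 6]]·[k, ln C]ᵀ = [10.4438, 7.9523]ᵀ.
Δ = 9.4099·6 − (6.5793)² = 13.1729; k = (10.4438·6 − 6.5793·7.9523)/13.1729 = 0.78516, ln C = (9.4099·7.9523 − 6.5793·10.4438)/13.1729 = 0.46442.

k = 0.7852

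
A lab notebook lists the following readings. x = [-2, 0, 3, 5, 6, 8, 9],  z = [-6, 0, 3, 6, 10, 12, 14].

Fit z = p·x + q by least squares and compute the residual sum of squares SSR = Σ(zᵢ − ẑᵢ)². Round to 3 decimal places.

The normal system MᵀM·[p, q]ᵀ = Mᵀz is [[219, 29]; [29, 7]]·[p, q]ᵀ = [333, 39]ᵀ.
det = 219·7 − 29² = 692.
p = (333·7 − 29·39)/692 = 300/173; q = (219·39 − 29·333)/692 = -279/173.
Residuals: -159/173, 279/173, -102/173, -183/173, 209/173, -45/173, 1/173; SSR = 1114/173.

SSR = 6.439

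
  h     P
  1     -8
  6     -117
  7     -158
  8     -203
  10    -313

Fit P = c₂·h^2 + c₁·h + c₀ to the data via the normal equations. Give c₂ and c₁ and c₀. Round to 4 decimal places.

Setting ∂/∂c₂ … = 0 gives: 17794·c₂ + 2072·c₁ + 250·c₀ = -56254;  2072·c₂ + 250·c₁ + 32·c₀ = -6570;  250·c₂ + 32·c₁ + 5·c₀ = -799.
Inverting the 3×3 Gram matrix, [c₂, c₁, c₀]ᵀ = [-61900/20631, -18367/20631, -28095/6877]ᵀ.

c₂ = -3.0003, c₁ = -0.8903, c₀ = -4.0854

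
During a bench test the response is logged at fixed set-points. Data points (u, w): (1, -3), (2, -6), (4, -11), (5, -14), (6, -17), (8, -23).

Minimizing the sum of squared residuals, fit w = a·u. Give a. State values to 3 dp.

Normal-equation sums: Σu·u = 146.
Right-hand side: Σu·w = -415.
AᵀA·[a]ᵀ = Aᵀw becomes [[146]]·[a]ᵀ = [-415]ᵀ.
Hence a = -415 / 146 ≈ -2.84247.

a = -2.842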